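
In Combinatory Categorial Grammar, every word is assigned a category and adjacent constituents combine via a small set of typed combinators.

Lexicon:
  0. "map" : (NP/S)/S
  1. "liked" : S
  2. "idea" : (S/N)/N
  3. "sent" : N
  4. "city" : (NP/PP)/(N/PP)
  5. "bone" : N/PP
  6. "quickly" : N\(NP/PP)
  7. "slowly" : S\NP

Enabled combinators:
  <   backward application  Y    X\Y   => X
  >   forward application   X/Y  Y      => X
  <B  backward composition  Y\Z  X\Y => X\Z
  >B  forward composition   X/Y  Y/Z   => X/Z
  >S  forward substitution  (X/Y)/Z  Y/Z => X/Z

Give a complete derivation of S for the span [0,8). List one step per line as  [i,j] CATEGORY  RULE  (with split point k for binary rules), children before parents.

[0,8] S   <
  [0,7] NP   >
    [0,2] NP/S   >
      [0,1] "map" : (NP/S)/S
      [1,2] "liked" : S
    [2,7] S   >
      [2,4] S/N   >
        [2,3] "idea" : (S/N)/N
        [3,4] "sent" : N
      [4,7] N   <
        [4,6] NP/PP   >
          [4,5] "city" : (NP/PP)/(N/PP)
          [5,6] "bone" : N/PP
        [6,7] "quickly" : N\(NP/PP)
  [7,8] "slowly" : S\NP

[0,1] (NP/S)/S  lex  "map"
[1,2] S  lex  "liked"
[0,2] NP/S  >  k=1
[2,3] (S/N)/N  lex  "idea"
[3,4] N  lex  "sent"
[2,4] S/N  >  k=3
[4,5] (NP/PP)/(N/PP)  lex  "city"
[5,6] N/PP  lex  "bone"
[4,6] NP/PP  >  k=5
[6,7] N\(NP/PP)  lex  "quickly"
[4,7] N  <  k=6
[2,7] S  >  k=4
[0,7] NP  >  k=2
[7,8] S\NP  lex  "slowly"
[0,8] S  <  k=7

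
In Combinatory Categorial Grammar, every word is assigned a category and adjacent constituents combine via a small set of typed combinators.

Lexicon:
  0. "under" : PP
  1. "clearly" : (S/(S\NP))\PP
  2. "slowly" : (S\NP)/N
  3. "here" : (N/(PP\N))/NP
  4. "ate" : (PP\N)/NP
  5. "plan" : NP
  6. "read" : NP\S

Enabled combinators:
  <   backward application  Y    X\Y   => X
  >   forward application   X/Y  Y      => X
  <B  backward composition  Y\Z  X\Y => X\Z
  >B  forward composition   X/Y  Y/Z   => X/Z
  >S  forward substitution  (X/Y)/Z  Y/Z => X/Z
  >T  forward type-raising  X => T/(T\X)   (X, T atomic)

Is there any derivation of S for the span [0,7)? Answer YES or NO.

NO

PP (S/(S\NP))\PP (S\NP)/N (N/(PP\N))/NP (PP\N)/NP NP NP\S
CKY chart[0,7] = {N/(N\NP), NP, NP/(NP\NP), PP/(PP\NP), S/(S\NP)}; S ∉ chart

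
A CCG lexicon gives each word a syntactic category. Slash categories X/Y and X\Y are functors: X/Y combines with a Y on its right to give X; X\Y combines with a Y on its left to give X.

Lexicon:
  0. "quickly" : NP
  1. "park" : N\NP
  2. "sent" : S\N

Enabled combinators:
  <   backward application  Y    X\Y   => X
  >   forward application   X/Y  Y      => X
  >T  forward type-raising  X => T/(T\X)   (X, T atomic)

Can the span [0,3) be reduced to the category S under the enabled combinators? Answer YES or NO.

[0,3] S   <
  [0,2] N   >
    [0,1] N/(N\NP)   >T
      [0,1] "quickly" : NP
    [1,2] "park" : N\NP
  [2,3] "sent" : S\N

YES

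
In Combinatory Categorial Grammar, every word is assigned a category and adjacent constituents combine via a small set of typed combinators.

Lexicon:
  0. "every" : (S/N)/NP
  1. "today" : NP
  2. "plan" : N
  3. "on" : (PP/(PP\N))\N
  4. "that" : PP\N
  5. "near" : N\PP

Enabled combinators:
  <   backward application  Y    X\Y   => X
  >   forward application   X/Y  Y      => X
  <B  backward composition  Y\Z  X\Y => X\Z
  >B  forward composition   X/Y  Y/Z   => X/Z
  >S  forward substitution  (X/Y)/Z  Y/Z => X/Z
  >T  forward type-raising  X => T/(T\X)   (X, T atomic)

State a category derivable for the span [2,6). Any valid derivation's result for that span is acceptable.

[0,6] S   >
  [0,2] S/N   >
    [0,1] "every" : (S/N)/NP
    [1,2] "today" : NP
  [2,6] N   <
    [2,5] PP   >
      [2,4] PP/(PP\N)   <
        [2,3] "plan" : N
        [3,4] "on" : (PP/(PP\N))\N
      [4,5] "that" : PP\N
    [5,6] "near" : N\PP

N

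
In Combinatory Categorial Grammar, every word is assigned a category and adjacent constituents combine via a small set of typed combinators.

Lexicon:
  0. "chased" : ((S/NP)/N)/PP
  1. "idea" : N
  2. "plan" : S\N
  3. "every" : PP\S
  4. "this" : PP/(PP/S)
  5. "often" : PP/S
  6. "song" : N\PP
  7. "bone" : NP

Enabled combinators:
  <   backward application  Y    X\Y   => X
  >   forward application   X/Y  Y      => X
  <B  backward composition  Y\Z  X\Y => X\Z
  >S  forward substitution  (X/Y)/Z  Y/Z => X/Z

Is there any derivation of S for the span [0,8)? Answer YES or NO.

[0,8] S   >
  [0,7] S/NP   >
    [0,4] (S/NP)/N   >
      [0,1] "chased" : ((S/NP)/N)/PP
      [1,4] PP   <
        [1,2] "idea" : N
        [2,4] PP\N   <B
          [2,3] "plan" : S\N
          [3,4] "every" : PP\S
    [4,7] N   <
      [4,6] PP   >
        [4,5] "this" : PP/(PP/S)
        [5,6] "often" : PP/S
      [6,7] "song" : N\PP
  [7,8] "bone" : NP

YES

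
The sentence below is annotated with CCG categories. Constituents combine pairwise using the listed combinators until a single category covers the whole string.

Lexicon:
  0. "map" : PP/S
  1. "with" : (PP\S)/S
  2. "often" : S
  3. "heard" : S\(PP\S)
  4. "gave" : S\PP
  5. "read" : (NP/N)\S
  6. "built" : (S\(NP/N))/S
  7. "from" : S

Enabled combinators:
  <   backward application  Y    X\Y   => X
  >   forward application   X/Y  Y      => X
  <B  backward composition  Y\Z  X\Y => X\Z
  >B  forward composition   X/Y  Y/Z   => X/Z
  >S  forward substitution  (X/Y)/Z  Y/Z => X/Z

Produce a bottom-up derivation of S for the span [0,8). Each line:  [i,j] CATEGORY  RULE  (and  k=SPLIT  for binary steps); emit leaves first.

[0,1] PP/S  lex  "map"
[1,2] (PP\S)/S  lex  "with"
[2,3] S  lex  "often"
[1,3] PP\S  >  k=2
[3,4] S\(PP\S)  lex  "heard"
[1,4] S  <  k=3
[0,4] PP  >  k=1
[4,5] S\PP  lex  "gave"
[0,5] S  <  k=4
[5,6] (NP/N)\S  lex  "read"
[0,6] NP/N  <  k=5
[6,7] (S\(NP/N))/S  lex  "built"
[7,8] S  lex  "from"
[6,8] S\(NP/N)  >  k=7
[0,8] S  <  k=6

[0,8] S   <
  [0,6] NP/N   <
    [0,5] S   <
      [0,4] PP   >
        [0,1] "map" : PP/S
        [1,4] S   <
          [1,3] PP\S   >
            [1,2] "with" : (PP\S)/S
            [2,3] "often" : S
          [3,4] "heard" : S\(PP\S)
      [4,5] "gave" : S\PP
    [5,6] "read" : (NP/N)\S
  [6,8] S\(NP/N)   >
    [6,7] "built" : (S\(NP/N))/S
    [7,8] "from" : S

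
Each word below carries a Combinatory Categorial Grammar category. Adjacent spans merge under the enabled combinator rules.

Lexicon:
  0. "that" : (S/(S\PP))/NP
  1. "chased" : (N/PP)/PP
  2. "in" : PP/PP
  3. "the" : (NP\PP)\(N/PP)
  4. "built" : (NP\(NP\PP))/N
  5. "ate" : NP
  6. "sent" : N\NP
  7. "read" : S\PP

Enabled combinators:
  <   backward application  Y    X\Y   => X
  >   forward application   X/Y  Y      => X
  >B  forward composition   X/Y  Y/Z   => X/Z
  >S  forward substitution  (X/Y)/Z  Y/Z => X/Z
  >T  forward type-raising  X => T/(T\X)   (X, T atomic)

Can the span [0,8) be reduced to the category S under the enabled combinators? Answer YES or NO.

[0,8] S   >
  [0,7] S/(S\PP)   >
    [0,1] "that" : (S/(S\PP))/NP
    [1,7] NP   <
      [1,4] NP\PP   <
        [1,3] N/PP   >S
          [1,2] "chased" : (N/PP)/PP
          [2,3] "in" : PP/PP
        [3,4] "the" : (NP\PP)\(N/PP)
      [4,7] NP\(NP\PP)   >
        [4,5] "built" : (NP\(NP\PP))/N
        [5,7] N   >
          [5,6] N/(N\NP)   >T
            [5,6] "ate" : NP
          [6,7] "sent" : N\NP
  [7,8] "read" : S\PP

YES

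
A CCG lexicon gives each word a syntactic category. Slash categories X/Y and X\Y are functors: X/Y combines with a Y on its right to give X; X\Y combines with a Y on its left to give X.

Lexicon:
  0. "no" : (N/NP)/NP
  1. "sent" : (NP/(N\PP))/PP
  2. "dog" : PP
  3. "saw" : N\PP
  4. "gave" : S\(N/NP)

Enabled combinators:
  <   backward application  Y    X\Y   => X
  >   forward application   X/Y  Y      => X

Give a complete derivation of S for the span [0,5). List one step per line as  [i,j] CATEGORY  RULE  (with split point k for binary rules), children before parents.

[0,5] S   <
  [0,4] N/NP   >
    [0,1] "no" : (N/NP)/NP
    [1,4] NP   >
      [1,3] NP/(N\PP)   >
        [1,2] "sent" : (NP/(N\PP))/PP
        [2,3] "dog" : PP
      [3,4] "saw" : N\PP
  [4,5] "gave" : S\(N/NP)

[0,1] (N/NP)/NP  lex  "no"
[1,2] (NP/(N\PP))/PP  lex  "sent"
[2,3] PP  lex  "dog"
[1,3] NP/(N\PP)  >  k=2
[3,4] N\PP  lex  "saw"
[1,4] NP  >  k=3
[0,4] N/NP  >  k=1
[4,5] S\(N/NP)  lex  "gave"
[0,5] S  <  k=4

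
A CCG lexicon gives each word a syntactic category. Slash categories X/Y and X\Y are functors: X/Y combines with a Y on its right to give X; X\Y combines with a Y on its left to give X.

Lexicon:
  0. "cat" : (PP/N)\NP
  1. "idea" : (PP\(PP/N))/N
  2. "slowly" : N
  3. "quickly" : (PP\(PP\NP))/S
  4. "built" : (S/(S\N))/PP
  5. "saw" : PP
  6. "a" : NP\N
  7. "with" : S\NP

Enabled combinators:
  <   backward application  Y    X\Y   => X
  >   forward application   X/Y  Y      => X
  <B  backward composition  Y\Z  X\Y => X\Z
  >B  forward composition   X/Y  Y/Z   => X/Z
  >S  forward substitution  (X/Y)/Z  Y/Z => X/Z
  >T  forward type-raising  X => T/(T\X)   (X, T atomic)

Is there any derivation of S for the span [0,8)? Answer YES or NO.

(PP/N)\NP (PP\(PP/N))/N N (PP\(PP\NP))/S (S/(S\N))/PP PP NP\N S\NP
CKY chart[0,8] = {N/(N\PP), NP/(NP\PP), PP, PP/(PP\PP), S/(S\PP)}; S ∉ chart

NO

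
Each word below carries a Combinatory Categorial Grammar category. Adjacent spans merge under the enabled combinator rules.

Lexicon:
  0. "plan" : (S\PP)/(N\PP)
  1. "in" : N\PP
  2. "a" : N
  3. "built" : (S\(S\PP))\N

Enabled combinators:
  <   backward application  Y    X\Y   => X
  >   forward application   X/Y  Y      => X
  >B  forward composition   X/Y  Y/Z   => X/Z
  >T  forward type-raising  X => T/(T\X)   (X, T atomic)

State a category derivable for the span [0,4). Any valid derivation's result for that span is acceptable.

S

[0,4] S   <
  [0,2] S\PP   >
    [0,1] "plan" : (S\PP)/(N\PP)
    [1,2] "in" : N\PP
  [2,4] S\(S\PP)   <
    [2,3] "a" : N
    [3,4] "built" : (S\(S\PP))\N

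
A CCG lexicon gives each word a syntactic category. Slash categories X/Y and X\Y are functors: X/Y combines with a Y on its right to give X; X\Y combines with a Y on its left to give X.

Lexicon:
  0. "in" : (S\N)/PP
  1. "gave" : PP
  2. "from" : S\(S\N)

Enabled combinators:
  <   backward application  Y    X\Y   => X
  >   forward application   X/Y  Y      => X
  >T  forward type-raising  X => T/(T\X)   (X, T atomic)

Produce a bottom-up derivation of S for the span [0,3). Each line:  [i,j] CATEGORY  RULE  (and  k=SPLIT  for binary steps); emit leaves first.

[0,1] (S\N)/PP  lex  "in"
[1,2] PP  lex  "gave"
[0,2] S\N  >  k=1
[2,3] S\(S\N)  lex  "from"
[0,3] S  <  k=2

[0,3] S   <
  [0,2] S\N   >
    [0,1] "in" : (S\N)/PP
    [1,2] "gave" : PP
  [2,3] "from" : S\(S\N)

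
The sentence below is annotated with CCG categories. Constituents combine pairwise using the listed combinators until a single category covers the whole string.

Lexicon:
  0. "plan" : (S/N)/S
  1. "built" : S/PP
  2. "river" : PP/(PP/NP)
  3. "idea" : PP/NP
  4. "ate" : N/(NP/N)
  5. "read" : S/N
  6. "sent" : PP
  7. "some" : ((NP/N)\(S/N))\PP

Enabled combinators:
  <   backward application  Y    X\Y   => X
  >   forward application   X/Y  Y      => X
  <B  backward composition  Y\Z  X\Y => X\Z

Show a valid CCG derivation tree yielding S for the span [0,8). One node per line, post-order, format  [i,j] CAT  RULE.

[0,8] S   >
  [0,4] S/N   >
    [0,1] "plan" : (S/N)/S
    [1,4] S   >
      [1,2] "built" : S/PP
      [2,4] PP   >
        [2,3] "river" : PP/(PP/NP)
        [3,4] "idea" : PP/NP
  [4,8] N   >
    [4,5] "ate" : N/(NP/N)
    [5,8] NP/N   <
      [5,6] "read" : S/N
      [6,8] (NP/N)\(S/N)   <
        [6,7] "sent" : PP
        [7,8] "some" : ((NP/N)\(S/N))\PP

[0,1] (S/N)/S  lex  "plan"
[1,2] S/PP  lex  "built"
[2,3] PP/(PP/NP)  lex  "river"
[3,4] PP/NP  lex  "idea"
[2,4] PP  >  k=3
[1,4] S  >  k=2
[0,4] S/N  >  k=1
[4,5] N/(NP/N)  lex  "ate"
[5,6] S/N  lex  "read"
[6,7] PP  lex  "sent"
[7,8] ((NP/N)\(S/N))\PP  lex  "some"
[6,8] (NP/N)\(S/N)  <  k=7
[5,8] NP/N  <  k=6
[4,8] N  >  k=5
[0,8] S  >  k=4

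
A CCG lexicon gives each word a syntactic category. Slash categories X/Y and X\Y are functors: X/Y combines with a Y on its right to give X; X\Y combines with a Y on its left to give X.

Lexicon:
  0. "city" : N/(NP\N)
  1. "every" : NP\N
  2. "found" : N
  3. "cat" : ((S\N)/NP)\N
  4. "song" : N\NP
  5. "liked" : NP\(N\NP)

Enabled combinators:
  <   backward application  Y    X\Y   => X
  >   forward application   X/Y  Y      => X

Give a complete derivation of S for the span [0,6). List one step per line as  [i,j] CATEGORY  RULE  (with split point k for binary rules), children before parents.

[0,6] S   <
  [0,2] N   >
    [0,1] "city" : N/(NP\N)
    [1,2] "every" : NP\N
  [2,6] S\N   >
    [2,4] (S\N)/NP   <
      [2,3] "found" : N
      [3,4] "cat" : ((S\N)/NP)\N
    [4,6] NP   <
      [4,5] "song" : N\NP
      [5,6] "liked" : NP\(N\NP)

[0,1] N/(NP\N)  lex  "city"
[1,2] NP\N  lex  "every"
[0,2] N  >  k=1
[2,3] N  lex  "found"
[3,4] ((S\N)/NP)\N  lex  "cat"
[2,4] (S\N)/NP  <  k=3
[4,5] N\NP  lex  "song"
[5,6] NP\(N\NP)  lex  "liked"
[4,6] NP  <  k=5
[2,6] S\N  >  k=4
[0,6] S  <  k=2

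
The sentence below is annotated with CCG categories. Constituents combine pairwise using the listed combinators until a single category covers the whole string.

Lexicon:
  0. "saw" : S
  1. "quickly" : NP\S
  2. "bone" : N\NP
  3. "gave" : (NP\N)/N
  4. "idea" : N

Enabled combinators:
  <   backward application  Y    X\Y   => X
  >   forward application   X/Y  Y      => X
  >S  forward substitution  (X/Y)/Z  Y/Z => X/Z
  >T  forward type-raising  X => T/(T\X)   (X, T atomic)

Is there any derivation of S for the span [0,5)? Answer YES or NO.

NO

S NP\S N\NP (NP\N)/N N
CKY chart[0,5] = {N/(N\NP), NP, NP/(NP\NP), PP/(PP\NP), S/(S\NP)}; S ∉ chart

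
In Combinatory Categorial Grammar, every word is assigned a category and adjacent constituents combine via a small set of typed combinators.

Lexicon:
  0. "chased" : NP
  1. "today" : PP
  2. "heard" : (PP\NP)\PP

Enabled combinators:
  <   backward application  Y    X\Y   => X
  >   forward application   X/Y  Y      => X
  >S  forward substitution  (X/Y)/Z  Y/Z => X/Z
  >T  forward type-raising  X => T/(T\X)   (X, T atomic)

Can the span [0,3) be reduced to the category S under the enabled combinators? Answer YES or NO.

NO

NP PP (PP\NP)\PP
CKY chart[0,3] = {N/(N\PP), NP/(NP\PP), PP, PP/(PP\PP), S/(S\PP)}; S ∉ chart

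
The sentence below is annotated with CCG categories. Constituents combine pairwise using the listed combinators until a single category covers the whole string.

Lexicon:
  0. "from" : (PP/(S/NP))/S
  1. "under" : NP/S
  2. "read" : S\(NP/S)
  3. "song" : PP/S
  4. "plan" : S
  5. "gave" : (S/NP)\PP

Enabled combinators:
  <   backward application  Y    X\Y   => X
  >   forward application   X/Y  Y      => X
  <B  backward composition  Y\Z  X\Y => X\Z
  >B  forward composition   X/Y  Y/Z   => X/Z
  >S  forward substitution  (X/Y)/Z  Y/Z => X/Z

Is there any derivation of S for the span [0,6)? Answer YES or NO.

NO

(PP/(S/NP))/S NP/S S\(NP/S) PP/S S (S/NP)\PP
CKY chart[0,6] = {PP}; S ∉ chart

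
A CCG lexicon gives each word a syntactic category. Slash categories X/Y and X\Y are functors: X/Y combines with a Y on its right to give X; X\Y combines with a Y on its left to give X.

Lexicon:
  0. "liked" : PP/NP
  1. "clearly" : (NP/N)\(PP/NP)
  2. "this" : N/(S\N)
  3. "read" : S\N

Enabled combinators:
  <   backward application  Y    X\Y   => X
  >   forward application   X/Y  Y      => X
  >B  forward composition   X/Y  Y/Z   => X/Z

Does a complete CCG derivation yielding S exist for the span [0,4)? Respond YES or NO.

NO

PP/NP (NP/N)\(PP/NP) N/(S\N) S\N
CKY chart[0,4] = {NP}; S ∉ chart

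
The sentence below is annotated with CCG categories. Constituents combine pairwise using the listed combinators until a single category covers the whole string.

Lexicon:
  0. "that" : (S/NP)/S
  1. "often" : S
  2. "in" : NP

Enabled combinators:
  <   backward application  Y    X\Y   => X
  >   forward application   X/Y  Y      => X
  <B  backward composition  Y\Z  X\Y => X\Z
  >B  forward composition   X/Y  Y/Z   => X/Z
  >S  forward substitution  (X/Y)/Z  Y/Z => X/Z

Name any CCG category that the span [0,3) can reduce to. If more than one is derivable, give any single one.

[0,3] S   >
  [0,2] S/NP   >
    [0,1] "that" : (S/NP)/S
    [1,2] "often" : S
  [2,3] "in" : NP

S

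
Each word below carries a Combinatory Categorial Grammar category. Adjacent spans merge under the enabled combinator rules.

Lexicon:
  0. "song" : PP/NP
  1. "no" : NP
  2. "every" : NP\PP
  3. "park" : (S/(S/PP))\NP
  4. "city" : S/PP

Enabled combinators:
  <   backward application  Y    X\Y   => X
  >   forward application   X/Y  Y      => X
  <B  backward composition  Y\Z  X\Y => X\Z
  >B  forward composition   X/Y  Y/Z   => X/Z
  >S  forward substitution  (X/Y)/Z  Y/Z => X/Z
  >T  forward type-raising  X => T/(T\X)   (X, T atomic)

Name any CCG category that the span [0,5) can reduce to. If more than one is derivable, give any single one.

[0,5] S   >
  [0,4] S/(S/PP)   <
    [0,3] NP   <
      [0,2] PP   >
        [0,1] "song" : PP/NP
        [1,2] "no" : NP
      [2,3] "every" : NP\PP
    [3,4] "park" : (S/(S/PP))\NP
  [4,5] "city" : S/PP

S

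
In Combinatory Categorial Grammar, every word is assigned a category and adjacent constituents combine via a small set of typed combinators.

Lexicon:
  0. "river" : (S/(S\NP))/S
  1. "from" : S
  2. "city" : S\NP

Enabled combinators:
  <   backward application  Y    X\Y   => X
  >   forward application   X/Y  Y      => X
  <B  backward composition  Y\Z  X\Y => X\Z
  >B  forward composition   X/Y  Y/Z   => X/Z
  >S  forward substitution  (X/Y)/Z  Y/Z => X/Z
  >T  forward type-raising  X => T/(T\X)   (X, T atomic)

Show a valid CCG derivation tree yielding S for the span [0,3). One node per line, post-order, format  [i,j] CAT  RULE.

[0,3] S   >
  [0,2] S/(S\NP)   >
    [0,1] "river" : (S/(S\NP))/S
    [1,2] "from" : S
  [2,3] "city" : S\NP

[0,1] (S/(S\NP))/S  lex  "river"
[1,2] S  lex  "from"
[0,2] S/(S\NP)  >  k=1
[2,3] S\NP  lex  "city"
[0,3] S  >  k=2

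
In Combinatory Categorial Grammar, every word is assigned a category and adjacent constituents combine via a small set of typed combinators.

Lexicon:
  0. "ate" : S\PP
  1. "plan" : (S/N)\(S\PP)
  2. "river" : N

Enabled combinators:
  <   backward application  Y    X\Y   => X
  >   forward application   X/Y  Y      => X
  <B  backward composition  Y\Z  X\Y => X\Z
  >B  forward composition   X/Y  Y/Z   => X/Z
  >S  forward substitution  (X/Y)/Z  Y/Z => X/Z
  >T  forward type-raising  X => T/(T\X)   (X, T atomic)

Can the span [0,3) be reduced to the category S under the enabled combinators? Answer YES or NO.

YES

[0,3] S   >
  [0,2] S/N   <
    [0,1] "ate" : S\PP
    [1,2] "plan" : (S/N)\(S\PP)
  [2,3] "river" : N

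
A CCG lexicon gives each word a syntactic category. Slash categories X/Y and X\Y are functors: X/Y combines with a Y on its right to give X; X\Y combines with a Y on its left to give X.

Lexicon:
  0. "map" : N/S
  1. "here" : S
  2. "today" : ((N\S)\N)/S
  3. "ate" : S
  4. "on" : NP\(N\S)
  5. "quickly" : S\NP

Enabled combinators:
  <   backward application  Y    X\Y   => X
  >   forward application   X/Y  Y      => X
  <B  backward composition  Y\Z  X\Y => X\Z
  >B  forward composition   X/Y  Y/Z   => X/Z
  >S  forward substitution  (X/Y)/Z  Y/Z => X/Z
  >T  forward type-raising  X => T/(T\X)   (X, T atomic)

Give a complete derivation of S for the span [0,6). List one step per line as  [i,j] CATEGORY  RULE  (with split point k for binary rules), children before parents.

[0,1] N/S  lex  "map"
[1,2] S  lex  "here"
[0,2] N  >  k=1
[2,3] ((N\S)\N)/S  lex  "today"
[3,4] S  lex  "ate"
[2,4] (N\S)\N  >  k=3
[4,5] NP\(N\S)  lex  "on"
[2,5] NP\N  <B  k=4
[0,5] NP  <  k=2
[5,6] S\NP  lex  "quickly"
[0,6] S  <  k=5

[0,6] S   <
  [0,5] NP   <
    [0,2] N   >
      [0,1] "map" : N/S
      [1,2] "here" : S
    [2,5] NP\N   <B
      [2,4] (N\S)\N   >
        [2,3] "today" : ((N\S)\N)/S
        [3,4] "ate" : S
      [4,5] "on" : NP\(N\S)
  [5,6] "quickly" : S\NP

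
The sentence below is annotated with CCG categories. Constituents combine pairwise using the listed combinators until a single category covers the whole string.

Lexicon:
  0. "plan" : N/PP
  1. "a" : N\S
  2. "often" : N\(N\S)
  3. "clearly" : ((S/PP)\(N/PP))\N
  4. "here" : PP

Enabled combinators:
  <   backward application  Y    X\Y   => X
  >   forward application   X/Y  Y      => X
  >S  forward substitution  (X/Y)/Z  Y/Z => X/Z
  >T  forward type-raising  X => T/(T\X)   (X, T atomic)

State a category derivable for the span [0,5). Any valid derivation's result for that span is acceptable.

[0,5] S   >
  [0,4] S/PP   <
    [0,1] "plan" : N/PP
    [1,4] (S/PP)\(N/PP)   <
      [1,3] N   <
        [1,2] "a" : N\S
        [2,3] "often" : N\(N\S)
      [3,4] "clearly" : ((S/PP)\(N/PP))\N
  [4,5] "here" : PP

S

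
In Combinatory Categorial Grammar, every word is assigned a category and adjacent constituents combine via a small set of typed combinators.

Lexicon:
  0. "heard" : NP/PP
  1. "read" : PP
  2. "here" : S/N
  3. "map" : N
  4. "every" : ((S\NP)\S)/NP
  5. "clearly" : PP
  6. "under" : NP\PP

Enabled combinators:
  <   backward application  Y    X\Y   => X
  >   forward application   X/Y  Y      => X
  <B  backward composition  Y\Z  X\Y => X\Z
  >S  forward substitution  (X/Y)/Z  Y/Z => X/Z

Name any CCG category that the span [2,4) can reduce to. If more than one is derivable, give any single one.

S

[0,7] S   <
  [0,2] NP   >
    [0,1] "heard" : NP/PP
    [1,2] "read" : PP
  [2,7] S\NP   <
    [2,4] S   >
      [2,3] "here" : S/N
      [3,4] "map" : N
    [4,7] (S\NP)\S   >
      [4,5] "every" : ((S\NP)\S)/NP
      [5,7] NP   <
        [5,6] "clearly" : PP
        [6,7] "under" : NP\PP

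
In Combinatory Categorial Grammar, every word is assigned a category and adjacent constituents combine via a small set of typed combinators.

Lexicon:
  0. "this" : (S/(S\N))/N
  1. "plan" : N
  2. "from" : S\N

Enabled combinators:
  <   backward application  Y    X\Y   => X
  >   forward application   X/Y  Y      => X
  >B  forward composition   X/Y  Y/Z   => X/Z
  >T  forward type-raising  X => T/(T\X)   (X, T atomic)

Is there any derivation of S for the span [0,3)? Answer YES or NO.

YES

[0,3] S   >
  [0,2] S/(S\N)   >
    [0,1] "this" : (S/(S\N))/N
    [1,2] "plan" : N
  [2,3] "from" : S\N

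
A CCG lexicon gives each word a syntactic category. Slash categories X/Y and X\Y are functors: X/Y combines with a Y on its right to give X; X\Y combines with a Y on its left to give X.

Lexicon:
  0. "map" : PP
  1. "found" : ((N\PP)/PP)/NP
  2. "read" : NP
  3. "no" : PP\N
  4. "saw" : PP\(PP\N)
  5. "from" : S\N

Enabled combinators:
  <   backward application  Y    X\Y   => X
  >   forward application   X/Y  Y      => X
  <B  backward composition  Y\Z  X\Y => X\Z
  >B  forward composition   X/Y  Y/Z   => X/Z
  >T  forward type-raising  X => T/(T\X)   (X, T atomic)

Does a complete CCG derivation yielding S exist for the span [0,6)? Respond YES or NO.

YES

[0,6] S   <
  [0,5] N   <
    [0,1] "map" : PP
    [1,5] N\PP   >
      [1,3] (N\PP)/PP   >
        [1,2] "found" : ((N\PP)/PP)/NP
        [2,3] "read" : NP
      [3,5] PP   <
        [3,4] "no" : PP\N
        [4,5] "saw" : PP\(PP\N)
  [5,6] "from" : S\N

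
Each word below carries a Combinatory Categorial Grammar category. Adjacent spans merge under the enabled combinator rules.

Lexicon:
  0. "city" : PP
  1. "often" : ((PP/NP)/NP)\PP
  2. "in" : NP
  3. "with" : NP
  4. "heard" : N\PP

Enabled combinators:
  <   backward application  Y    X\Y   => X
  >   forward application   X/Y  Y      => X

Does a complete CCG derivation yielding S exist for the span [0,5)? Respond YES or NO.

PP ((PP/NP)/NP)\PP NP NP N\PP
CKY chart[0,5] = {N}; S ∉ chart

NO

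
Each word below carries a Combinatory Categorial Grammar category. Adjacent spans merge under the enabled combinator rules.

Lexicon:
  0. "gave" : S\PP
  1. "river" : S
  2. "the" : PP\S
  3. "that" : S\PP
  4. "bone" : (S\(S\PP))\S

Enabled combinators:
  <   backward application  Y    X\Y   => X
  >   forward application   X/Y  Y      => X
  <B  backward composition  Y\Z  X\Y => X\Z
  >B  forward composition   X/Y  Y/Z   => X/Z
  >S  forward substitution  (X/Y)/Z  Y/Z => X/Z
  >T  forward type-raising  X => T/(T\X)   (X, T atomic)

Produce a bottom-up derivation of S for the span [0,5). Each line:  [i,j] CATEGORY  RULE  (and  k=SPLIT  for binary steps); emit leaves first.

[0,5] S   <
  [0,1] "gave" : S\PP
  [1,5] S\(S\PP)   <
    [1,4] S   <
      [1,3] PP   >
        [1,2] PP/(PP\S)   >T
          [1,2] "river" : S
        [2,3] "the" : PP\S
      [3,4] "that" : S\PP
    [4,5] "bone" : (S\(S\PP))\S

[0,1] S\PP  lex  "gave"
[1,2] S  lex  "river"
[1,2] PP/(PP\S)  >T
[2,3] PP\S  lex  "the"
[1,3] PP  >  k=2
[3,4] S\PP  lex  "that"
[1,4] S  <  k=3
[4,5] (S\(S\PP))\S  lex  "bone"
[1,5] S\(S\PP)  <  k=4
[0,5] S  <  k=1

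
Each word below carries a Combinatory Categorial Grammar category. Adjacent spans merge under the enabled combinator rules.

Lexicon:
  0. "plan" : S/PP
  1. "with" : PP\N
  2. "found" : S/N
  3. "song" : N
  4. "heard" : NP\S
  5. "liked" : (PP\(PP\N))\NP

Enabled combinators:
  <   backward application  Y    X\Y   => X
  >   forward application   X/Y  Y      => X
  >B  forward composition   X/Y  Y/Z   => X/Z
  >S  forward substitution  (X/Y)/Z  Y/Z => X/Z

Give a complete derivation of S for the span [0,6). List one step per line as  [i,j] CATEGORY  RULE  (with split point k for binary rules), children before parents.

[0,6] S   >
  [0,1] "plan" : S/PP
  [1,6] PP   <
    [1,2] "with" : PP\N
    [2,6] PP\(PP\N)   <
      [2,5] NP   <
        [2,4] S   >
          [2,3] "found" : S/N
          [3,4] "song" : N
        [4,5] "heard" : NP\S
      [5,6] "liked" : (PP\(PP\N))\NP

[0,1] S/PP  lex  "plan"
[1,2] PP\N  lex  "with"
[2,3] S/N  lex  "found"
[3,4] N  lex  "song"
[2,4] S  >  k=3
[4,5] NP\S  lex  "heard"
[2,5] NP  <  k=4
[5,6] (PP\(PP\N))\NP  lex  "liked"
[2,6] PP\(PP\N)  <  k=5
[1,6] PP  <  k=2
[0,6] S  >  k=1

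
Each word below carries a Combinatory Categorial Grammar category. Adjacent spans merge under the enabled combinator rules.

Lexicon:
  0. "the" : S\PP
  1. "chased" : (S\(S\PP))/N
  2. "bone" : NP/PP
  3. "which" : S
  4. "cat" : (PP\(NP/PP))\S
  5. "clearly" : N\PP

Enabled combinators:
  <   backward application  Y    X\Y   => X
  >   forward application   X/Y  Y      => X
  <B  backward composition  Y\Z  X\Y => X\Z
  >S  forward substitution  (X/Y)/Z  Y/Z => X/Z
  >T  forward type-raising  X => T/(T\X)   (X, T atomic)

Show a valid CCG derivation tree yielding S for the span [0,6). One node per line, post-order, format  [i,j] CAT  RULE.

[0,1] S\PP  lex  "the"
[1,2] (S\(S\PP))/N  lex  "chased"
[2,3] NP/PP  lex  "bone"
[3,4] S  lex  "which"
[4,5] (PP\(NP/PP))\S  lex  "cat"
[3,5] PP\(NP/PP)  <  k=4
[2,5] PP  <  k=3
[5,6] N\PP  lex  "clearly"
[2,6] N  <  k=5
[1,6] S\(S\PP)  >  k=2
[0,6] S  <  k=1

[0,6] S   <
  [0,1] "the" : S\PP
  [1,6] S\(S\PP)   >
    [1,2] "chased" : (S\(S\PP))/N
    [2,6] N   <
      [2,5] PP   <
        [2,3] "bone" : NP/PP
        [3,5] PP\(NP/PP)   <
          [3,4] "which" : S
          [4,5] "cat" : (PP\(NP/PP))\S
      [5,6] "clearly" : N\PP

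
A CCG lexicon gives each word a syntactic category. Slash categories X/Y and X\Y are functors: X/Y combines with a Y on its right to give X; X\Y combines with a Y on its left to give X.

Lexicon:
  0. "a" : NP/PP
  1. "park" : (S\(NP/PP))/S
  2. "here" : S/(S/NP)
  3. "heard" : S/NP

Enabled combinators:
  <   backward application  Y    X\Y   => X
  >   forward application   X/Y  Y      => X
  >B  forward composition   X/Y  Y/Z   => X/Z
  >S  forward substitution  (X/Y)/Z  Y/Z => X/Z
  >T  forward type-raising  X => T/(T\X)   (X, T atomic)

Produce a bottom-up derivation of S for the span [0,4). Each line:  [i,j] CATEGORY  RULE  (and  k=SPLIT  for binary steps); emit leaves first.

[0,1] NP/PP  lex  "a"
[1,2] (S\(NP/PP))/S  lex  "park"
[2,3] S/(S/NP)  lex  "here"
[3,4] S/NP  lex  "heard"
[2,4] S  >  k=3
[1,4] S\(NP/PP)  >  k=2
[0,4] S  <  k=1

[0,4] S   <
  [0,1] "a" : NP/PP
  [1,4] S\(NP/PP)   >
    [1,2] "park" : (S\(NP/PP))/S
    [2,4] S   >
      [2,3] "here" : S/(S/NP)
      [3,4] "heard" : S/NP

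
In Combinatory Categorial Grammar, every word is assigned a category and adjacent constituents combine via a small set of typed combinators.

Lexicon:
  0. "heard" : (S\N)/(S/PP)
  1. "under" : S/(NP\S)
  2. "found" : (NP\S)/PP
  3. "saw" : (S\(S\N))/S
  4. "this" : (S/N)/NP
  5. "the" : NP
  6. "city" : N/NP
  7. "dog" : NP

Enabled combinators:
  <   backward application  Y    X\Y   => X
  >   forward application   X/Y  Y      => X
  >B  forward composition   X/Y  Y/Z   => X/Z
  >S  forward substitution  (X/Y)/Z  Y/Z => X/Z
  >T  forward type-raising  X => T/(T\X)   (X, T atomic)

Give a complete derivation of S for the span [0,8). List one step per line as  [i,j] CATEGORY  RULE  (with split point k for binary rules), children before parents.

[0,8] S   <
  [0,3] S\N   >
    [0,1] "heard" : (S\N)/(S/PP)
    [1,3] S/PP   >B
      [1,2] "under" : S/(NP\S)
      [2,3] "found" : (NP\S)/PP
  [3,8] S\(S\N)   >
    [3,4] "saw" : (S\(S\N))/S
    [4,8] S   >
      [4,6] S/N   >
        [4,5] "this" : (S/N)/NP
        [5,6] "the" : NP
      [6,8] N   >
        [6,7] "city" : N/NP
        [7,8] "dog" : NP

[0,1] (S\N)/(S/PP)  lex  "heard"
[1,2] S/(NP\S)  lex  "under"
[2,3] (NP\S)/PP  lex  "found"
[1,3] S/PP  >B  k=2
[0,3] S\N  >  k=1
[3,4] (S\(S\N))/S  lex  "saw"
[4,5] (S/N)/NP  lex  "this"
[5,6] NP  lex  "the"
[4,6] S/N  >  k=5
[6,7] N/NP  lex  "city"
[7,8] NP  lex  "dog"
[6,8] N  >  k=7
[4,8] S  >  k=6
[3,8] S\(S\N)  >  k=4
[0,8] S  <  k=3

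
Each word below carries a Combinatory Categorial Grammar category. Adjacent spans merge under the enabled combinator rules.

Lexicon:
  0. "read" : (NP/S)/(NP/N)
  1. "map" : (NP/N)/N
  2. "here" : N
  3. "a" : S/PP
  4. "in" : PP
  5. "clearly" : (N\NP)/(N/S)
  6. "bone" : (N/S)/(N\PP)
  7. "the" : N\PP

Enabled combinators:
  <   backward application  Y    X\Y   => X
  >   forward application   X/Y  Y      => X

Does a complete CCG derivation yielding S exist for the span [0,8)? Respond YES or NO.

(NP/S)/(NP/N) (NP/N)/N N S/PP PP (N\NP)/(N/S) (N/S)/(N\PP) N\PP
CKY chart[0,8] = {N}; S ∉ chart

NO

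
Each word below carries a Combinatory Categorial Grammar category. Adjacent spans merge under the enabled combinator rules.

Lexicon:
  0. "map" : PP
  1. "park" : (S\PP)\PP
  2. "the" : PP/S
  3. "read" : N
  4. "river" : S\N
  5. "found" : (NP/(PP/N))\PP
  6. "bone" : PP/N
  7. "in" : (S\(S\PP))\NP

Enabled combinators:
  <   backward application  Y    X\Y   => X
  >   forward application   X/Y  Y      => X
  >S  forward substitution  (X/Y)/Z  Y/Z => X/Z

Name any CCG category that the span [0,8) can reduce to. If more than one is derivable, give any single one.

[0,8] S   <
  [0,2] S\PP   <
    [0,1] "map" : PP
    [1,2] "park" : (S\PP)\PP
  [2,8] S\(S\PP)   <
    [2,7] NP   >
      [2,6] NP/(PP/N)   <
        [2,5] PP   >
          [2,3] "the" : PP/S
          [3,5] S   <
            [3,4] "read" : N
            [4,5] "river" : S\N
        [5,6] "found" : (NP/(PP/N))\PP
      [6,7] "bone" : PP/N
    [7,8] "in" : (S\(S\PP))\NP

S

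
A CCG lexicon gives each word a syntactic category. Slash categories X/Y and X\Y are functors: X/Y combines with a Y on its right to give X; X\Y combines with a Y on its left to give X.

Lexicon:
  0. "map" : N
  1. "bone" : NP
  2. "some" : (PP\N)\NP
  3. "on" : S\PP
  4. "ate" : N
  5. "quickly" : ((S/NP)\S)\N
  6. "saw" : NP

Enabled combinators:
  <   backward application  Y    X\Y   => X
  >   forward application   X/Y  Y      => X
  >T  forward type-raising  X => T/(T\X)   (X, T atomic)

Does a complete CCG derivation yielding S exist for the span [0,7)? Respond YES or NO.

[0,7] S   >
  [0,6] S/NP   <
    [0,4] S   <
      [0,3] PP   <
        [0,1] "map" : N
        [1,3] PP\N   <
          [1,2] "bone" : NP
          [2,3] "some" : (PP\N)\NP
      [3,4] "on" : S\PP
    [4,6] (S/NP)\S   <
      [4,5] "ate" : N
      [5,6] "quickly" : ((S/NP)\S)\N
  [6,7] "saw" : NP

YES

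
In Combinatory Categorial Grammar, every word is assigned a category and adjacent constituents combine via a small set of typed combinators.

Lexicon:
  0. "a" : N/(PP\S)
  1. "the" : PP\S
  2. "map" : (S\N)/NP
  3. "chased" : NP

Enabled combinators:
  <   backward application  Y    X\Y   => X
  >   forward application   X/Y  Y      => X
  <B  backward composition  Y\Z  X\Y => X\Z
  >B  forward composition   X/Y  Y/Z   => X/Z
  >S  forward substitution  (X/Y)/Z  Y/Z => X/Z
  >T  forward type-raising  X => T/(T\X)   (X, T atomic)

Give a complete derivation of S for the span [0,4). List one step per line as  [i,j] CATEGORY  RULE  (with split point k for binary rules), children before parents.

[0,4] S   <
  [0,2] N   >
    [0,1] "a" : N/(PP\S)
    [1,2] "the" : PP\S
  [2,4] S\N   >
    [2,3] "map" : (S\N)/NP
    [3,4] "chased" : NP

[0,1] N/(PP\S)  lex  "a"
[1,2] PP\S  lex  "the"
[0,2] N  >  k=1
[2,3] (S\N)/NP  lex  "map"
[3,4] NP  lex  "chased"
[2,4] S\N  >  k=3
[0,4] S  <  k=2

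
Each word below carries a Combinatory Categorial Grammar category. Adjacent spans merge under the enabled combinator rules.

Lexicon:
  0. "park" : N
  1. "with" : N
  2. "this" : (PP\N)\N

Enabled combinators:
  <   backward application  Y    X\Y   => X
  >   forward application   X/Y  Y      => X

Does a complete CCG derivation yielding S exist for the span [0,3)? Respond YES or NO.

NO

N N (PP\N)\N
CKY chart[0,3] = {PP}; S ∉ chart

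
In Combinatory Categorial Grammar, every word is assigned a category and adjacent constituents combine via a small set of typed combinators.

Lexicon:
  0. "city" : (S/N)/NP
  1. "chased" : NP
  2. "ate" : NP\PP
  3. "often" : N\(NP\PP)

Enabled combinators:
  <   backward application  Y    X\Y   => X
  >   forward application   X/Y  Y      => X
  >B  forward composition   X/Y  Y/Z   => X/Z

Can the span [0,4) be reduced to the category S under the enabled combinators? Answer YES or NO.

YES

[0,4] S   >
  [0,2] S/N   >
    [0,1] "city" : (S/N)/NP
    [1,2] "chased" : NP
  [2,4] N   <
    [2,3] "ate" : NP\PP
    [3,4] "often" : N\(NP\PP)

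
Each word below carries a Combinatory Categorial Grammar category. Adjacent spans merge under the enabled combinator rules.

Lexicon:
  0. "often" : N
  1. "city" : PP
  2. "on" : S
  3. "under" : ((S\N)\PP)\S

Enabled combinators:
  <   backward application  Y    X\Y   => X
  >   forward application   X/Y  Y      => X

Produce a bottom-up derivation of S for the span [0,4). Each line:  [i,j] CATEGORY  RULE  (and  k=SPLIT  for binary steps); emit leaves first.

[0,1] N  lex  "often"
[1,2] PP  lex  "city"
[2,3] S  lex  "on"
[3,4] ((S\N)\PP)\S  lex  "under"
[2,4] (S\N)\PP  <  k=3
[1,4] S\N  <  k=2
[0,4] S  <  k=1

[0,4] S   <
  [0,1] "often" : N
  [1,4] S\N   <
    [1,2] "city" : PP
    [2,4] (S\N)\PP   <
      [2,3] "on" : S
      [3,4] "under" : ((S\N)\PP)\S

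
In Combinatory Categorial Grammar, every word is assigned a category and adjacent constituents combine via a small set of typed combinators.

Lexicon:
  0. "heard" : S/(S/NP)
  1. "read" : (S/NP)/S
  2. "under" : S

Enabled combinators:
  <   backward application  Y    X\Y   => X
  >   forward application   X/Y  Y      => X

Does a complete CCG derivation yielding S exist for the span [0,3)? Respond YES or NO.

YES

[0,3] S   >
  [0,1] "heard" : S/(S/NP)
  [1,3] S/NP   >
    [1,2] "read" : (S/NP)/S
    [2,3] "under" : S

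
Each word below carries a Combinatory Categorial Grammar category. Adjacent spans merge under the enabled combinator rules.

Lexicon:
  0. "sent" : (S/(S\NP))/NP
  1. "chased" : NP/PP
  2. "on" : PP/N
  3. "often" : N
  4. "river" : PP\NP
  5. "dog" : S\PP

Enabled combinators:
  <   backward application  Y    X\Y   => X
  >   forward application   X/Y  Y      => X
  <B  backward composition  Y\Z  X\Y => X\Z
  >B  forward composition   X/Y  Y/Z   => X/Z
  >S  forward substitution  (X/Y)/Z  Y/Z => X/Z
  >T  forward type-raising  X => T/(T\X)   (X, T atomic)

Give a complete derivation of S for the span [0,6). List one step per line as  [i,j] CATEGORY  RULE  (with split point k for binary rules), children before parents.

[0,6] S   >
  [0,4] S/(S\NP)   >
    [0,1] "sent" : (S/(S\NP))/NP
    [1,4] NP   >
      [1,2] "chased" : NP/PP
      [2,4] PP   >
        [2,3] "on" : PP/N
        [3,4] "often" : N
  [4,6] S\NP   <B
    [4,5] "river" : PP\NP
    [5,6] "dog" : S\PP

[0,1] (S/(S\NP))/NP  lex  "sent"
[1,2] NP/PP  lex  "chased"
[2,3] PP/N  lex  "on"
[3,4] N  lex  "often"
[2,4] PP  >  k=3
[1,4] NP  >  k=2
[0,4] S/(S\NP)  >  k=1
[4,5] PP\NP  lex  "river"
[5,6] S\PP  lex  "dog"
[4,6] S\NP  <B  k=5
[0,6] S  >  k=4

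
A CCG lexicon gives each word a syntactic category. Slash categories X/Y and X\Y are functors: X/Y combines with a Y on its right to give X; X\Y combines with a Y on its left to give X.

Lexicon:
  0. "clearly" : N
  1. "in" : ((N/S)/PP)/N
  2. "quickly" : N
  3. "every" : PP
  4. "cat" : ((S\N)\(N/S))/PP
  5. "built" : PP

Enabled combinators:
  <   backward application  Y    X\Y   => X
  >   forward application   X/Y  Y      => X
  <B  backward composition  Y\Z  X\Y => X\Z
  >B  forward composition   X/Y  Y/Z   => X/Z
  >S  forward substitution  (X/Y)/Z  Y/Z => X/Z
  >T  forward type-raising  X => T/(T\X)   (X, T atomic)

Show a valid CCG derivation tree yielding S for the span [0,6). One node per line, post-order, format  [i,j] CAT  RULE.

[0,1] N  lex  "clearly"
[0,1] S/(S\N)  >T
[1,2] ((N/S)/PP)/N  lex  "in"
[2,3] N  lex  "quickly"
[1,3] (N/S)/PP  >  k=2
[3,4] PP  lex  "every"
[1,4] N/S  >  k=3
[4,5] ((S\N)\(N/S))/PP  lex  "cat"
[5,6] PP  lex  "built"
[4,6] (S\N)\(N/S)  >  k=5
[1,6] S\N  <  k=4
[0,6] S  >  k=1

[0,6] S   >
  [0,1] S/(S\N)   >T
    [0,1] "clearly" : N
  [1,6] S\N   <
    [1,4] N/S   >
      [1,3] (N/S)/PP   >
        [1,2] "in" : ((N/S)/PP)/N
        [2,3] "quickly" : N
      [3,4] "every" : PP
    [4,6] (S\N)\(N/S)   >
      [4,5] "cat" : ((S\N)\(N/S))/PP
      [5,6] "built" : PP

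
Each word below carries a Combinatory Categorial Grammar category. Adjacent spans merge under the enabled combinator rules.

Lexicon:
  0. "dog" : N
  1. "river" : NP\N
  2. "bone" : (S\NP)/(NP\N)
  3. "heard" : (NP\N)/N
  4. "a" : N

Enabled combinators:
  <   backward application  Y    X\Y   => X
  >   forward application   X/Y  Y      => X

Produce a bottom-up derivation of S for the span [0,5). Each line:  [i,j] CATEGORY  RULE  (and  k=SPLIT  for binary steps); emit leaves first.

[0,5] S   <
  [0,2] NP   <
    [0,1] "dog" : N
    [1,2] "river" : NP\N
  [2,5] S\NP   >
    [2,3] "bone" : (S\NP)/(NP\N)
    [3,5] NP\N   >
      [3,4] "heard" : (NP\N)/N
      [4,5] "a" : N

[0,1] N  lex  "dog"
[1,2] NP\N  lex  "river"
[0,2] NP  <  k=1
[2,3] (S\NP)/(NP\N)  lex  "bone"
[3,4] (NP\N)/N  lex  "heard"
[4,5] N  lex  "a"
[3,5] NP\N  >  k=4
[2,5] S\NP  >  k=3
[0,5] S  <  k=2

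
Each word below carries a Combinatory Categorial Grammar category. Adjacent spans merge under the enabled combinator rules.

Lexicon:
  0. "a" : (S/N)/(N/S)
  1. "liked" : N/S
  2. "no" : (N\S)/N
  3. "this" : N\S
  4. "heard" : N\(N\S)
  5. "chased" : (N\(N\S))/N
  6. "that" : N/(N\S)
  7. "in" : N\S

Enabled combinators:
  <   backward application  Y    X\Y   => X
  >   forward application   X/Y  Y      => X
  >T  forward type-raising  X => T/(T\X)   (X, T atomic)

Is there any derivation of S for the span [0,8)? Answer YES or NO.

[0,8] S   >
  [0,2] S/N   >
    [0,1] "a" : (S/N)/(N/S)
    [1,2] "liked" : N/S
  [2,8] N   <
    [2,5] N\S   >
      [2,3] "no" : (N\S)/N
      [3,5] N   <
        [3,4] "this" : N\S
        [4,5] "heard" : N\(N\S)
    [5,8] N\(N\S)   >
      [5,6] "chased" : (N\(N\S))/N
      [6,8] N   >
        [6,7] "that" : N/(N\S)
        [7,8] "in" : N\S

YES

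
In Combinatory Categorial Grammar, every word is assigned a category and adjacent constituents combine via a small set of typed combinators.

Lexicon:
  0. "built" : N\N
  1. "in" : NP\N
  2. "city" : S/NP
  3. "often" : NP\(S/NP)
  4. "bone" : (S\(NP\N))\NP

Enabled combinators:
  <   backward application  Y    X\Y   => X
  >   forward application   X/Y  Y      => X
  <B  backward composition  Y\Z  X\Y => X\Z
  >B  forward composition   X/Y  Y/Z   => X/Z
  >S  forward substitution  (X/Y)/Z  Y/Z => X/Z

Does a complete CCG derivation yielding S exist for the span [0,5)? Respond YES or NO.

[0,5] S   <
  [0,2] NP\N   <B
    [0,1] "built" : N\N
    [1,2] "in" : NP\N
  [2,5] S\(NP\N)   <
    [2,4] NP   <
      [2,3] "city" : S/NP
      [3,4] "often" : NP\(S/NP)
    [4,5] "bone" : (S\(NP\N))\NP

YES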